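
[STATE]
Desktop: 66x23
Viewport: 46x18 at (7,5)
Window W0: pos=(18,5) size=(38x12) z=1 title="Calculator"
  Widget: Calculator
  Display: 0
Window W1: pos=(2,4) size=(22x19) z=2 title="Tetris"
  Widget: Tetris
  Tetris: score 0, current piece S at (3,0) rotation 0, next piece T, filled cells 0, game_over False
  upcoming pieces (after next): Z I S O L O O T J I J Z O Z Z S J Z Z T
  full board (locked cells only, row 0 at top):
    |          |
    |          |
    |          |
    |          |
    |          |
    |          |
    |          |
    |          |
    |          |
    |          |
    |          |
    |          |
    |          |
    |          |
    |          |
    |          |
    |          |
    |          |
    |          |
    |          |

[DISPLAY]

ris             ┃━━━━━━━━━━━━━━━━━━━━━━━━━━━━━
────────────────┨ulator                       
      │Next:    ┃─────────────────────────────
      │ ▒       ┃                             
      │▒▒▒      ┃───┬───┬───┐                 
      │         ┃ 8 │ 9 │ ÷ │                 
      │         ┃───┼───┼───┤                 
      │         ┃ 5 │ 6 │ × │                 
      │Score:   ┃───┼───┼───┤                 
      │0        ┃ 2 │ 3 │ - │                 
      │         ┃───┴───┴───┘                 
      │         ┃━━━━━━━━━━━━━━━━━━━━━━━━━━━━━
      │         ┃                             
      │         ┃                             
      │         ┃                             
      │         ┃                             
      │         ┃                             
━━━━━━━━━━━━━━━━┛                             


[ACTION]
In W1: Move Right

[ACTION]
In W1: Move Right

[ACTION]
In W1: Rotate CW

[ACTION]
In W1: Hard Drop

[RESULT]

ris             ┃━━━━━━━━━━━━━━━━━━━━━━━━━━━━━
────────────────┨ulator                       
      │Next:    ┃─────────────────────────────
      │▓▓       ┃                             
      │ ▓▓      ┃───┬───┬───┐                 
      │         ┃ 8 │ 9 │ ÷ │                 
      │         ┃───┼───┼───┤                 
      │         ┃ 5 │ 6 │ × │                 
      │Score:   ┃───┼───┼───┤                 
      │0        ┃ 2 │ 3 │ - │                 
      │         ┃───┴───┴───┘                 
      │         ┃━━━━━━━━━━━━━━━━━━━━━━━━━━━━━
      │         ┃                             
      │         ┃                             
 ░    │         ┃                             
 ░░   │         ┃                             
  ░   │         ┃                             
━━━━━━━━━━━━━━━━┛                             


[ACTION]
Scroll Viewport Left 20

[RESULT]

  ┃ Tetris             ┃━━━━━━━━━━━━━━━━━━━━━━
  ┠────────────────────┨ulator                
  ┃          │Next:    ┃──────────────────────
  ┃          │▓▓       ┃                      
  ┃          │ ▓▓      ┃───┬───┬───┐          
  ┃          │         ┃ 8 │ 9 │ ÷ │          
  ┃          │         ┃───┼───┼───┤          
  ┃          │         ┃ 5 │ 6 │ × │          
  ┃          │Score:   ┃───┼───┼───┤          
  ┃          │0        ┃ 2 │ 3 │ - │          
  ┃          │         ┃───┴───┴───┘          
  ┃          │         ┃━━━━━━━━━━━━━━━━━━━━━━
  ┃          │         ┃                      
  ┃          │         ┃                      
  ┃     ░    │         ┃                      
  ┃     ░░   │         ┃                      
  ┃      ░   │         ┃                      
  ┗━━━━━━━━━━━━━━━━━━━━┛                      


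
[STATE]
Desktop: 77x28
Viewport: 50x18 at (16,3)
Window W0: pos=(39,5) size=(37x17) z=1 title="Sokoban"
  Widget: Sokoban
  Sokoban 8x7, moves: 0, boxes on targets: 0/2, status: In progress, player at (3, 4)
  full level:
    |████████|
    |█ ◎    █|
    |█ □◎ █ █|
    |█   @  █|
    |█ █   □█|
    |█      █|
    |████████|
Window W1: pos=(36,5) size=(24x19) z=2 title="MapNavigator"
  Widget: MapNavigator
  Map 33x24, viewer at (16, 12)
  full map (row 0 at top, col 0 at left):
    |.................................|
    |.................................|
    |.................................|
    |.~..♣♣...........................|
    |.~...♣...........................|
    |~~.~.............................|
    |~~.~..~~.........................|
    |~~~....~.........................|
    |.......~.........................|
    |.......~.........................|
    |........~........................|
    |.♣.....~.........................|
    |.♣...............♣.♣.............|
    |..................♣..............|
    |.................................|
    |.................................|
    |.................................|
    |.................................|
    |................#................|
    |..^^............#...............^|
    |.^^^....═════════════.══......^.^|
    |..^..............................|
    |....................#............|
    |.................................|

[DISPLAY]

                                                  
                                                  
                    ┏━━━━━━━━━━━━━━━━━━━━━━┓━━━━━━
                    ┃ MapNavigator         ┃      
                    ┠──────────────────────┨──────
                    ┃......................┃      
                    ┃.~~...................┃      
                    ┃..~...................┃      
                    ┃..~...................┃      
                    ┃..~...................┃      
                    ┃...~..................┃      
                    ┃..~...................┃      
                    ┃...........@♣.♣.......┃      
                    ┃.............♣........┃      
                    ┃......................┃      
                    ┃......................┃      
                    ┃......................┃      
                    ┃......................┃      


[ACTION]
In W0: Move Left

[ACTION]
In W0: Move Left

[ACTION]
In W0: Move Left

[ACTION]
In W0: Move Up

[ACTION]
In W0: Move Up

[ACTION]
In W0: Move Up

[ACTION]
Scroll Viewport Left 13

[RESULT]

                                                  
                                                  
                                 ┏━━━━━━━━━━━━━━━━
                                 ┃ MapNavigator   
                                 ┠────────────────
                                 ┃................
                                 ┃.~~.............
                                 ┃..~.............
                                 ┃..~.............
                                 ┃..~.............
                                 ┃...~............
                                 ┃..~.............
                                 ┃...........@♣.♣.
                                 ┃.............♣..
                                 ┃................
                                 ┃................
                                 ┃................
                                 ┃................


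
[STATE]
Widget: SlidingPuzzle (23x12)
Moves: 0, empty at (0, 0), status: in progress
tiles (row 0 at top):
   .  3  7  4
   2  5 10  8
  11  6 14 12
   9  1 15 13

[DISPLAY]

┌────┬────┬────┬────┐  
│    │  3 │  7 │  4 │  
├────┼────┼────┼────┤  
│  2 │  5 │ 10 │  8 │  
├────┼────┼────┼────┤  
│ 11 │  6 │ 14 │ 12 │  
├────┼────┼────┼────┤  
│  9 │  1 │ 15 │ 13 │  
└────┴────┴────┴────┘  
Moves: 0               
                       
                       


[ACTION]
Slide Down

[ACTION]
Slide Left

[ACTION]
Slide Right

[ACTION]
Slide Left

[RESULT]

┌────┬────┬────┬────┐  
│  3 │    │  7 │  4 │  
├────┼────┼────┼────┤  
│  2 │  5 │ 10 │  8 │  
├────┼────┼────┼────┤  
│ 11 │  6 │ 14 │ 12 │  
├────┼────┼────┼────┤  
│  9 │  1 │ 15 │ 13 │  
└────┴────┴────┴────┘  
Moves: 3               
                       
                       


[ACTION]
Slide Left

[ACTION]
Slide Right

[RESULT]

┌────┬────┬────┬────┐  
│  3 │    │  7 │  4 │  
├────┼────┼────┼────┤  
│  2 │  5 │ 10 │  8 │  
├────┼────┼────┼────┤  
│ 11 │  6 │ 14 │ 12 │  
├────┼────┼────┼────┤  
│  9 │  1 │ 15 │ 13 │  
└────┴────┴────┴────┘  
Moves: 5               
                       
                       


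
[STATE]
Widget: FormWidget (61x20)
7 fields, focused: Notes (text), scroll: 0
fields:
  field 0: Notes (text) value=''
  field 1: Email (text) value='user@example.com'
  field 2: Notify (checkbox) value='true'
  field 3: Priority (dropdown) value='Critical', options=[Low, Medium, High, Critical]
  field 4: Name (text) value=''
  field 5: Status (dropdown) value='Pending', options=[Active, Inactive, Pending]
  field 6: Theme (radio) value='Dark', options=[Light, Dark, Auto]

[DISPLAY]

> Notes:      [                                             ]
  Email:      [user@example.com                             ]
  Notify:     [x]                                            
  Priority:   [Critical                                    ▼]
  Name:       [                                             ]
  Status:     [Pending                                     ▼]
  Theme:      ( ) Light  (●) Dark  ( ) Auto                  
                                                             
                                                             
                                                             
                                                             
                                                             
                                                             
                                                             
                                                             
                                                             
                                                             
                                                             
                                                             
                                                             


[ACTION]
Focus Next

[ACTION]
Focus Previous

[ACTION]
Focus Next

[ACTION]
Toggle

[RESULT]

  Notes:      [                                             ]
> Email:      [user@example.com                             ]
  Notify:     [x]                                            
  Priority:   [Critical                                    ▼]
  Name:       [                                             ]
  Status:     [Pending                                     ▼]
  Theme:      ( ) Light  (●) Dark  ( ) Auto                  
                                                             
                                                             
                                                             
                                                             
                                                             
                                                             
                                                             
                                                             
                                                             
                                                             
                                                             
                                                             
                                                             


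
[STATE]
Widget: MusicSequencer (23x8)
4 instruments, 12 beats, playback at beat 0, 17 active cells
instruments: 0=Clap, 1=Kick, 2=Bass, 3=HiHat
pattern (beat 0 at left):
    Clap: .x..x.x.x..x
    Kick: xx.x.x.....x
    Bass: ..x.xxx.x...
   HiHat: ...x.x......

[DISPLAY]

      ▼12345678901     
  Clap·█··█·█·█··█     
  Kick██·█·█·····█     
  Bass··█·███·█···     
 HiHat···█·█······     
                       
                       
                       


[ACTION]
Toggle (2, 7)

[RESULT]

      ▼12345678901     
  Clap·█··█·█·█··█     
  Kick██·█·█·····█     
  Bass··█·█████···     
 HiHat···█·█······     
                       
                       
                       


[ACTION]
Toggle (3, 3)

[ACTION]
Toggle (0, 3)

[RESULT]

      ▼12345678901     
  Clap·█·██·█·█··█     
  Kick██·█·█·····█     
  Bass··█·█████···     
 HiHat·····█······     
                       
                       
                       


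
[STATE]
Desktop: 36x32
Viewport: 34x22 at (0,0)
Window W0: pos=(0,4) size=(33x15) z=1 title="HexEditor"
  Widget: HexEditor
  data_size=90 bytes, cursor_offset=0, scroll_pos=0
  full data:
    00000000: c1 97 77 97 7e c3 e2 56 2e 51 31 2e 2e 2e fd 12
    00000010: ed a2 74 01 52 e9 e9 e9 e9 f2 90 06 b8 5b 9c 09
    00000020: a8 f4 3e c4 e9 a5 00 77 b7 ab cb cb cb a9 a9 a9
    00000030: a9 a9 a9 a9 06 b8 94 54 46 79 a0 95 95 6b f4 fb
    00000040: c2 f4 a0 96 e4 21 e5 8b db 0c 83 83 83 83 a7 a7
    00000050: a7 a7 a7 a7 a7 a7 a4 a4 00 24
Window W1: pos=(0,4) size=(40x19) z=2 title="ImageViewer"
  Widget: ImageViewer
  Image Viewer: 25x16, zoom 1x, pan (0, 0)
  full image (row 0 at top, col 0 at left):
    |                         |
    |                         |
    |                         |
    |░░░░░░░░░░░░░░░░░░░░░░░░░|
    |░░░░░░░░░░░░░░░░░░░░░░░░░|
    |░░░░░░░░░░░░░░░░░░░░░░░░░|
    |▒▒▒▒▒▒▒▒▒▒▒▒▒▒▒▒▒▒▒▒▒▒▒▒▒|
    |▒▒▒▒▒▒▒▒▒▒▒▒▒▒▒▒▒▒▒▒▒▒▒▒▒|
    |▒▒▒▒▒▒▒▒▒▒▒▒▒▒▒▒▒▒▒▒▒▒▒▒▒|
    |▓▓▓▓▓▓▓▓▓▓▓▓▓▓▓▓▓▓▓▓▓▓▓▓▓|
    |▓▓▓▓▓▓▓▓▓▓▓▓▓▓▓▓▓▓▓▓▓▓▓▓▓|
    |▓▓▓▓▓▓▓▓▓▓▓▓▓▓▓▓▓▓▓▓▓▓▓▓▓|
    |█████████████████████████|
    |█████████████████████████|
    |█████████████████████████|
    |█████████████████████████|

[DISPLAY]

                                  
                                  
                                  
                                  
┏━━━━━━━━━━━━━━━━━━━━━━━━━━━━━━━━━
┃ ImageViewer                     
┠─────────────────────────────────
┃                                 
┃                                 
┃                                 
┃░░░░░░░░░░░░░░░░░░░░░░░░░        
┃░░░░░░░░░░░░░░░░░░░░░░░░░        
┃░░░░░░░░░░░░░░░░░░░░░░░░░        
┃▒▒▒▒▒▒▒▒▒▒▒▒▒▒▒▒▒▒▒▒▒▒▒▒▒        
┃▒▒▒▒▒▒▒▒▒▒▒▒▒▒▒▒▒▒▒▒▒▒▒▒▒        
┃▒▒▒▒▒▒▒▒▒▒▒▒▒▒▒▒▒▒▒▒▒▒▒▒▒        
┃▓▓▓▓▓▓▓▓▓▓▓▓▓▓▓▓▓▓▓▓▓▓▓▓▓        
┃▓▓▓▓▓▓▓▓▓▓▓▓▓▓▓▓▓▓▓▓▓▓▓▓▓        
┃▓▓▓▓▓▓▓▓▓▓▓▓▓▓▓▓▓▓▓▓▓▓▓▓▓        
┃█████████████████████████        
┃█████████████████████████        
┃█████████████████████████        


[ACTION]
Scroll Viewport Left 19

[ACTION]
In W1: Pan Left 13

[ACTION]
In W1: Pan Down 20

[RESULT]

                                  
                                  
                                  
                                  
┏━━━━━━━━━━━━━━━━━━━━━━━━━━━━━━━━━
┃ ImageViewer                     
┠─────────────────────────────────
┃                                 
┃                                 
┃                                 
┃                                 
┃                                 
┃                                 
┃                                 
┃                                 
┃                                 
┃                                 
┃                                 
┃                                 
┃                                 
┃                                 
┃                                 


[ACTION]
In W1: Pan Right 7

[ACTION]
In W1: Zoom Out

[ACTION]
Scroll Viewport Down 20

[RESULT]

┃                                 
┃                                 
┃                                 
┃                                 
┃                                 
┃                                 
┃                                 
┃                                 
┃                                 
┃                                 
┃                                 
┃                                 
┗━━━━━━━━━━━━━━━━━━━━━━━━━━━━━━━━━
                                  
                                  
                                  
                                  
                                  
                                  
                                  
                                  
                                  


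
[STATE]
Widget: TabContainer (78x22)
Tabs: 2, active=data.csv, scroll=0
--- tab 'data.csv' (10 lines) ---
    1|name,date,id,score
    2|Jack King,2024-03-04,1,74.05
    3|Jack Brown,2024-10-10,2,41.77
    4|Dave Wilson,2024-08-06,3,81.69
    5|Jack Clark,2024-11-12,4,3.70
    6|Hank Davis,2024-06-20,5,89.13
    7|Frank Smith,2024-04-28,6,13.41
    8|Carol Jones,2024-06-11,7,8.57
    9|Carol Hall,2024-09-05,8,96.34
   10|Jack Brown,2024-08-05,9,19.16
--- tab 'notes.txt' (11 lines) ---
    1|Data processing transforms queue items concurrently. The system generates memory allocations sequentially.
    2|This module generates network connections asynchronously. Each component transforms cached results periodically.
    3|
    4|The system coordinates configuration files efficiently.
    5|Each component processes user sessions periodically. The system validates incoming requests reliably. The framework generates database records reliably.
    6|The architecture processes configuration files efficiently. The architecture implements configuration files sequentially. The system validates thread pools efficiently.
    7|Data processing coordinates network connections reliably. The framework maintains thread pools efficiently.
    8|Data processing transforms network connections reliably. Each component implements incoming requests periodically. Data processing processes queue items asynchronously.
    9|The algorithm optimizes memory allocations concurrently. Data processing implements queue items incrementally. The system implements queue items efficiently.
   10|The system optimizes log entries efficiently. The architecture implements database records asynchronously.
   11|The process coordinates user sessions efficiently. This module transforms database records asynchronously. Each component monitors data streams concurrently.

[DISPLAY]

[data.csv]│ notes.txt                                                         
──────────────────────────────────────────────────────────────────────────────
name,date,id,score                                                            
Jack King,2024-03-04,1,74.05                                                  
Jack Brown,2024-10-10,2,41.77                                                 
Dave Wilson,2024-08-06,3,81.69                                                
Jack Clark,2024-11-12,4,3.70                                                  
Hank Davis,2024-06-20,5,89.13                                                 
Frank Smith,2024-04-28,6,13.41                                                
Carol Jones,2024-06-11,7,8.57                                                 
Carol Hall,2024-09-05,8,96.34                                                 
Jack Brown,2024-08-05,9,19.16                                                 
                                                                              
                                                                              
                                                                              
                                                                              
                                                                              
                                                                              
                                                                              
                                                                              
                                                                              
                                                                              


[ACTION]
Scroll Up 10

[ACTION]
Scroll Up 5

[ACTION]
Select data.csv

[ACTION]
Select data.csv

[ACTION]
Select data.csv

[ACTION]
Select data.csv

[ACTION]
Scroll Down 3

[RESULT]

[data.csv]│ notes.txt                                                         
──────────────────────────────────────────────────────────────────────────────
Dave Wilson,2024-08-06,3,81.69                                                
Jack Clark,2024-11-12,4,3.70                                                  
Hank Davis,2024-06-20,5,89.13                                                 
Frank Smith,2024-04-28,6,13.41                                                
Carol Jones,2024-06-11,7,8.57                                                 
Carol Hall,2024-09-05,8,96.34                                                 
Jack Brown,2024-08-05,9,19.16                                                 
                                                                              
                                                                              
                                                                              
                                                                              
                                                                              
                                                                              
                                                                              
                                                                              
                                                                              
                                                                              
                                                                              
                                                                              
                                                                              


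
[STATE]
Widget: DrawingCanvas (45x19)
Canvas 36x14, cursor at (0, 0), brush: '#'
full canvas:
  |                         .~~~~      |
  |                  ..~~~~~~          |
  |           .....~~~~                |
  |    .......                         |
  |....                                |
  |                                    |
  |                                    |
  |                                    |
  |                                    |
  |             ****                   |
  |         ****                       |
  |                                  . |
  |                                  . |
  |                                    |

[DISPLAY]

+                        .~~~~               
                  ..~~~~~~                   
           .....~~~~                         
    .......                                  
....                                         
                                             
                                             
                                             
                                             
             ****                            
         ****                                
                                  .          
                                  .          
                                             
                                             
                                             
                                             
                                             
                                             


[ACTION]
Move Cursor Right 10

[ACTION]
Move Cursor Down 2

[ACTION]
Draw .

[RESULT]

                         .~~~~               
                  ..~~~~~~                   
          ......~~~~                         
    .......                                  
....                                         
                                             
                                             
                                             
                                             
             ****                            
         ****                                
                                  .          
                                  .          
                                             
                                             
                                             
                                             
                                             
                                             


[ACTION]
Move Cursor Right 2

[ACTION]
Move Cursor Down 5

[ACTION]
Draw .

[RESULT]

                         .~~~~               
                  ..~~~~~~                   
          ......~~~~                         
    .......                                  
....                                         
                                             
                                             
            .                                
                                             
             ****                            
         ****                                
                                  .          
                                  .          
                                             
                                             
                                             
                                             
                                             
                                             


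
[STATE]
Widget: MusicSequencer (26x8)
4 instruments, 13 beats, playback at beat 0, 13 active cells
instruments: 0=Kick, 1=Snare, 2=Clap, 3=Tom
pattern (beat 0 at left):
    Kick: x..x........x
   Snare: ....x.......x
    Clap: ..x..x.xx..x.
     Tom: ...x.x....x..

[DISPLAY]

      ▼123456789012       
  Kick█··█········█       
 Snare····█·······█       
  Clap··█··█·██··█·       
   Tom···█·█····█··       
                          
                          
                          


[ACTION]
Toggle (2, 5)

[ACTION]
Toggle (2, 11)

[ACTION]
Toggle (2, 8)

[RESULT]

      ▼123456789012       
  Kick█··█········█       
 Snare····█·······█       
  Clap··█····█·····       
   Tom···█·█····█··       
                          
                          
                          


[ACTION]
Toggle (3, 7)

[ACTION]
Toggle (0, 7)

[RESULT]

      ▼123456789012       
  Kick█··█···█····█       
 Snare····█·······█       
  Clap··█····█·····       
   Tom···█·█·█··█··       
                          
                          
                          


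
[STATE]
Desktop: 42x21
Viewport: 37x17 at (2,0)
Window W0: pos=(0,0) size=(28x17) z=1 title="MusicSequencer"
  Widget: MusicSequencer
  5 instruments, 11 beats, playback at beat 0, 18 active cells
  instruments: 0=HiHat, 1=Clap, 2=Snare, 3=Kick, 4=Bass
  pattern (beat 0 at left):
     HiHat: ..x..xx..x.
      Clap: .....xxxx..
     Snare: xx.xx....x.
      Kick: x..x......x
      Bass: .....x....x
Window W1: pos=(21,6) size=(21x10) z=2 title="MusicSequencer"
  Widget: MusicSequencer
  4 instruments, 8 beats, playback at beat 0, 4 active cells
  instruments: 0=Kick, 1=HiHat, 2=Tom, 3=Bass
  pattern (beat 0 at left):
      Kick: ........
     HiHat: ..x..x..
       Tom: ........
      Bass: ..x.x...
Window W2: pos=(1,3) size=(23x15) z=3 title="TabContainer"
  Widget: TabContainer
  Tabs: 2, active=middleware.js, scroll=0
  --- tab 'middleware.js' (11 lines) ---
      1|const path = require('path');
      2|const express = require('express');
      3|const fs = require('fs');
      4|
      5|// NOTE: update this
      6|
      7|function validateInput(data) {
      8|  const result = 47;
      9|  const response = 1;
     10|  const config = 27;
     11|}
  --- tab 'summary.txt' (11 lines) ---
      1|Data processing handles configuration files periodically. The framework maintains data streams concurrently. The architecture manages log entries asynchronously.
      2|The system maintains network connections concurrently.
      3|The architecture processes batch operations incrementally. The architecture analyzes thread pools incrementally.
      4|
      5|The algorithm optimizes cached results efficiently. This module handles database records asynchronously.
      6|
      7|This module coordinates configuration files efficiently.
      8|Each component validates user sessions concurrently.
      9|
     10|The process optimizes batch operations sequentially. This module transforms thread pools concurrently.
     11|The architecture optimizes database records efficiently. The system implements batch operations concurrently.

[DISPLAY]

━━━━━━━━━━━━━━━━━━━━━━━━━┓           
MusicSequencer           ┃           
─────────────────────────┨           
━━━━━━━━━━━━━━━━━━━━━┓   ┃           
 TabContainer        ┃   ┃           
─────────────────────┨   ┃           
[middleware.js]│ summ┃━━━━━━━━━━━━━━━
─────────────────────┃usicSequencer  
const path = require(┃───────────────
const express = requi┃    ▼1234567   
const fs = require('f┃Kick········   
                     ┃iHat··█··█··   
// NOTE: update this ┃ Tom········   
                     ┃Bass··█·█···   
function validateInpu┃               
  const result = 47; ┃━━━━━━━━━━━━━━━
  const response = 1;┃━━━┛           


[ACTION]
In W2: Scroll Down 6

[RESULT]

━━━━━━━━━━━━━━━━━━━━━━━━━┓           
MusicSequencer           ┃           
─────────────────────────┨           
━━━━━━━━━━━━━━━━━━━━━┓   ┃           
 TabContainer        ┃   ┃           
─────────────────────┨   ┃           
[middleware.js]│ summ┃━━━━━━━━━━━━━━━
─────────────────────┃usicSequencer  
function validateInpu┃───────────────
  const result = 47; ┃    ▼1234567   
  const response = 1;┃Kick········   
  const config = 27; ┃iHat··█··█··   
}                    ┃ Tom········   
                     ┃Bass··█·█···   
                     ┃               
                     ┃━━━━━━━━━━━━━━━
                     ┃━━━┛           


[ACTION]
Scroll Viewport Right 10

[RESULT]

━━━━━━━━━━━━━━━━━━━━━━┓              
icSequencer           ┃              
──────────────────────┨              
━━━━━━━━━━━━━━━━━━┓   ┃              
bContainer        ┃   ┃              
──────────────────┨   ┃              
ddleware.js]│ summ┃━━━━━━━━━━━━━━━━━┓
──────────────────┃usicSequencer    ┃
ction validateInpu┃─────────────────┨
onst result = 47; ┃    ▼1234567     ┃
onst response = 1;┃Kick········     ┃
onst config = 27; ┃iHat··█··█··     ┃
                  ┃ Tom········     ┃
                  ┃Bass··█·█···     ┃
                  ┃                 ┃
                  ┃━━━━━━━━━━━━━━━━━┛
                  ┃━━━┛              


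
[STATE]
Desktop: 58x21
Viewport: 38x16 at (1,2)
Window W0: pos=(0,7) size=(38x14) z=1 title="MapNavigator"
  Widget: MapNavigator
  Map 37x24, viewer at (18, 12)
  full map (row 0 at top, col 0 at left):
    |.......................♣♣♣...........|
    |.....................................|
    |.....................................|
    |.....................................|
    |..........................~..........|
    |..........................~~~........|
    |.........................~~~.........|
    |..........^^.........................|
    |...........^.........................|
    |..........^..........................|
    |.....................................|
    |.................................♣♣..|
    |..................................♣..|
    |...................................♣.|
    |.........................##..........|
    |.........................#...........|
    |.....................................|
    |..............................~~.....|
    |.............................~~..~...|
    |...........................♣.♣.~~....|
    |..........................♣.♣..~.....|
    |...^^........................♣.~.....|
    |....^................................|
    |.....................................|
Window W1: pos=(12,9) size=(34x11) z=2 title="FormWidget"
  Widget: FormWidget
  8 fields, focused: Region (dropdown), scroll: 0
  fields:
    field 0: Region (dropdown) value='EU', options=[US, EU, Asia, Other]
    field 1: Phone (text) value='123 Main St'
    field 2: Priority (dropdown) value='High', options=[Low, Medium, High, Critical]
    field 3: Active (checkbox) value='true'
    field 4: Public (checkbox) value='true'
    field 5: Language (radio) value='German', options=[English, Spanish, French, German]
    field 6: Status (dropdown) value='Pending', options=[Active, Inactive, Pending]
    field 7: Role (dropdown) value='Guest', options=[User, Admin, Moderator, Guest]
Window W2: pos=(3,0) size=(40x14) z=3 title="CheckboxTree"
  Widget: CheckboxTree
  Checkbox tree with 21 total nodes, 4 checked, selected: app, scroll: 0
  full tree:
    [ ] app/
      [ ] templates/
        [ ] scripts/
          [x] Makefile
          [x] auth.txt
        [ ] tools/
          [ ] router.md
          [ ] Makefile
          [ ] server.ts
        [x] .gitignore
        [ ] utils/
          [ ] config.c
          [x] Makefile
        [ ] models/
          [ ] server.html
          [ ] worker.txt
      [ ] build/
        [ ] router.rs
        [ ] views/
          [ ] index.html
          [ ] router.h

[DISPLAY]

  ┠───────────────────────────────────
  ┃>[-] app/                          
  ┃   [-] templates/                  
  ┃     [x] scripts/                  
  ┃       [x] Makefile                
━━┃       [x] auth.txt                
 M┃     [ ] tools/                    
──┃       [ ] router.md               
..┃       [ ] Makefile                
..┃       [ ] server.ts               
..┃     [x] .gitignore                
..┗━━━━━━━━━━━━━━━━━━━━━━━━━━━━━━━━━━━
...........┃  Priority:   [High       
...........┃  Active:     [x]         
...........┃  Public:     [x]         
...........┃  Language:   ( ) English 


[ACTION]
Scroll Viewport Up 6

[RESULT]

  ┏━━━━━━━━━━━━━━━━━━━━━━━━━━━━━━━━━━━
  ┃ CheckboxTree                      
  ┠───────────────────────────────────
  ┃>[-] app/                          
  ┃   [-] templates/                  
  ┃     [x] scripts/                  
  ┃       [x] Makefile                
━━┃       [x] auth.txt                
 M┃     [ ] tools/                    
──┃       [ ] router.md               
..┃       [ ] Makefile                
..┃       [ ] server.ts               
..┃     [x] .gitignore                
..┗━━━━━━━━━━━━━━━━━━━━━━━━━━━━━━━━━━━
...........┃  Priority:   [High       
...........┃  Active:     [x]         


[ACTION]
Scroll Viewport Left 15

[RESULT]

   ┏━━━━━━━━━━━━━━━━━━━━━━━━━━━━━━━━━━
   ┃ CheckboxTree                     
   ┠──────────────────────────────────
   ┃>[-] app/                         
   ┃   [-] templates/                 
   ┃     [x] scripts/                 
   ┃       [x] Makefile               
┏━━┃       [x] auth.txt               
┃ M┃     [ ] tools/                   
┠──┃       [ ] router.md              
┃..┃       [ ] Makefile               
┃..┃       [ ] server.ts              
┃..┃     [x] .gitignore               
┃..┗━━━━━━━━━━━━━━━━━━━━━━━━━━━━━━━━━━
┃...........┃  Priority:   [High      
┃...........┃  Active:     [x]        


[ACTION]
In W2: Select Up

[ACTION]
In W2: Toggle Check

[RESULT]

   ┏━━━━━━━━━━━━━━━━━━━━━━━━━━━━━━━━━━
   ┃ CheckboxTree                     
   ┠──────────────────────────────────
   ┃>[x] app/                         
   ┃   [x] templates/                 
   ┃     [x] scripts/                 
   ┃       [x] Makefile               
┏━━┃       [x] auth.txt               
┃ M┃     [x] tools/                   
┠──┃       [x] router.md              
┃..┃       [x] Makefile               
┃..┃       [x] server.ts              
┃..┃     [x] .gitignore               
┃..┗━━━━━━━━━━━━━━━━━━━━━━━━━━━━━━━━━━
┃...........┃  Priority:   [High      
┃...........┃  Active:     [x]        
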